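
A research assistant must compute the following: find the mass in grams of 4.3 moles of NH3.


M(NH3) = 17.03 g/mol
mass = n × M = 4.3 × 17.03 = 73.23 g

73.23 g


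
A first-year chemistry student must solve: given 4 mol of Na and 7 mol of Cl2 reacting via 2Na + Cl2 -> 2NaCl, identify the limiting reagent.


Mole ratio available / coefficient:
  Na: 4/2 = 2.000
  Cl2: 7/1 = 7.000
Smaller ratio is limiting.

Na


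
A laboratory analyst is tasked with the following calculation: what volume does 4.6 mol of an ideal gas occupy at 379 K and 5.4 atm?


PV = nRT  (R = 0.08206 L·atm/(mol·K))
V = nRT/P = 4.6×0.08206×379/5.4
= 26.493 L

26.493 L


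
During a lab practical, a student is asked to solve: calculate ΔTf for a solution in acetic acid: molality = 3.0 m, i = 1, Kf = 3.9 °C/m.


ΔTf = Kf × m × i
= 3.9 × 3.0 × 1
= 11.7 °C

11.7 °C


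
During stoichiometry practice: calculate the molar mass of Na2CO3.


M(Na2CO3) = 2×22.99 + 1×12.01 + 3×16.0
= 45.98 + 12.01 + 48.0
= 105.99 g/mol

105.99 g/mol


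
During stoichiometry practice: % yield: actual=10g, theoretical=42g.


% yield = actual/theoretical × 100
= 10/42 × 100
= 23.81%

23.81%


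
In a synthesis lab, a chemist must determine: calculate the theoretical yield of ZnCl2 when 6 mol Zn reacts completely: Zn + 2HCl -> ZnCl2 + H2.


Mole ratio ZnCl2:Zn = 1:1
n(ZnCl2) = 6 × 1/1 = 6.000 mol
mass = 6.000 × 136.28 = 817.68 g

817.68 g


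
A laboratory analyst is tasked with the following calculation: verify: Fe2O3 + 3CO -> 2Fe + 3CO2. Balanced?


Equation: Fe2O3 + 3CO -> 2Fe + 3CO2
Check atoms: C: 3=3, Fe: 2=2, O: 6=6
Balanced

Yes, balanced


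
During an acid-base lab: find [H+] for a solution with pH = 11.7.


[H+] = 10^(-pH) = 10^(-11.7)
= 2.0×10^-12 M

2.0×10^-12 M


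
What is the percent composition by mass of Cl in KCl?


M(KCl) = 1×39.1 + 1×35.45 = 74.55 g/mol
Mass of Cl = 1 × 35.45 = 35.45 g/mol
% Cl = 35.45/74.55 × 100 = 47.55%

47.55%


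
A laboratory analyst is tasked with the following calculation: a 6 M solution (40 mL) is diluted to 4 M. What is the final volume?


C1V1 = C2V2
6 × 40 = 4 × V2
V2 = 240/4 = 60.0 mL

60.0 mL


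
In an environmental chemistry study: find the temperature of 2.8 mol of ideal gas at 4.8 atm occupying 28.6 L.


PV = nRT  (R = 0.08206 L·atm/(mol·K))
T = PV/(nR) = 4.8×28.6/(2.8×0.08206)
= 137.28/0.229768
= 597.47 K

597.47 K


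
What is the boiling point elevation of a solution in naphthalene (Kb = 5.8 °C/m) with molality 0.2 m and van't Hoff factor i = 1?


ΔTb = Kb × m × i
= 5.8 × 0.2 × 1
= 1.16 °C

1.16 °C


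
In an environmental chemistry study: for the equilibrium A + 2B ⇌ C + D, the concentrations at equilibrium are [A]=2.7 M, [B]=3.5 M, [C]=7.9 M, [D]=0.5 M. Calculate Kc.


Kc = [C][D]/([A][B]^2)
= (7.9^1 × 0.5^1)/(2.7^1 × 3.5^2)
= 3.95/33.075
= 0.1194

0.1194


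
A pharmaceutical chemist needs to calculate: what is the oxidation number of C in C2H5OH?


2x + 6(+1) + (-2) = 0, so x = -2
Oxidation number: -2

-2


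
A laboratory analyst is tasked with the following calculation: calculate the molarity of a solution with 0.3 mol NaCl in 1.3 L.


M = n/V = 0.3/1.3 = 0.231 mol/L

0.231 M


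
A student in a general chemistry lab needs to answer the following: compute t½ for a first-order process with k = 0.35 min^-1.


t½ = ln2/k = 0.693147/(0.35 min^-1)
= 1.980 min

1.980 min


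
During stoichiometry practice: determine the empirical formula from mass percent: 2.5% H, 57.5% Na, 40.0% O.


Assume 100 g sample. Moles of each element:
  H: 2.5/1.008 = 2.48 mol
  Na: 57.5/22.99 = 2.501 mol
  O: 40.0/16.0 = 2.5 mol
Divide by smallest (2.48):
  H: 2.48/2.48 = 1.0
  Na: 2.501/2.48 = 1.01
  O: 2.5/2.48 = 1.01
Empirical formula: NaOH

NaOH


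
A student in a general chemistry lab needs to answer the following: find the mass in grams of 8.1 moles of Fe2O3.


M(Fe2O3) = 159.7 g/mol
mass = n × M = 8.1 × 159.7 = 1293.57 g

1293.57 g


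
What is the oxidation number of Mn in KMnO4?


(+1) + x + 4(-2) = 0, so x = +7
Oxidation number: +7

+7


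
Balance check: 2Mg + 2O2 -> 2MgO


Equation: 2Mg + 2O2 -> 2MgO
Check atoms: Mg: 2=2, O: 4≠2
Not balanced

No, not balanced


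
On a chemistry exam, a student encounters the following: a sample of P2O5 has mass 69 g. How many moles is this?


M(P2O5) = 141.94 g/mol
n = mass/M = 69/141.94 = 0.4861 mol

0.4861 mol


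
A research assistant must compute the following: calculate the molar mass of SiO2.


M(SiO2) = 1×28.09 + 2×16.0
= 28.09 + 32.0
= 60.09 g/mol

60.09 g/mol


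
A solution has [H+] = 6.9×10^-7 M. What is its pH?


pH = -log10([H+]) = -log10(6.9×10^-7)
= 7 - log10(6.9)
= 7 - 0.84
= 6.16

6.16


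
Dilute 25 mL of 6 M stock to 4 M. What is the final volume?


C1V1 = C2V2
6 × 25 = 4 × V2
V2 = 150/4 = 37.5 mL

37.5 mL


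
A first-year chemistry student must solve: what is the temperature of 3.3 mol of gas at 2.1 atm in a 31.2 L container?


PV = nRT  (R = 0.08206 L·atm/(mol·K))
T = PV/(nR) = 2.1×31.2/(3.3×0.08206)
= 65.52/0.270798
= 241.95 K

241.95 K


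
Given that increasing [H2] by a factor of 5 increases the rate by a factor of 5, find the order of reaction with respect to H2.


rate ∝ [H2]^n
5^n = 5 → n = 1
Order in H2: 1

1


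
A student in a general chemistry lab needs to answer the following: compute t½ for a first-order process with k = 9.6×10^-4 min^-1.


t½ = ln2/k = 0.693147/(9.6×10^-4 min^-1)
= 722.0 min

722.0 min


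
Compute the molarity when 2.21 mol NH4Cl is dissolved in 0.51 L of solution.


M = n/V = 2.21/0.51 = 4.333 mol/L

4.333 M


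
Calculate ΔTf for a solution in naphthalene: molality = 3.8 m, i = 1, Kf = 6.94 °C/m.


ΔTf = Kf × m × i
= 6.94 × 3.8 × 1
= 26.372 °C

26.372 °C


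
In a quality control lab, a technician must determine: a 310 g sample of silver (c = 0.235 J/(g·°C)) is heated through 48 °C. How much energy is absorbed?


q = mcΔT = 310 × 0.235 × 48
= 3496.80 J

3496.80 J


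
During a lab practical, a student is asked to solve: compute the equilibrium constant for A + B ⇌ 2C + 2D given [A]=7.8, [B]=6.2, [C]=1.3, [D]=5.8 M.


Kc = [C]^2[D]^2/([A][B])
= (1.3^2 × 5.8^2)/(7.8^1 × 6.2^1)
= 56.8516/48.36
= 1.176

1.176


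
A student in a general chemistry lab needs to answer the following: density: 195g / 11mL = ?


ρ = mass/volume
= 195/11
= 17.727 g/mL

17.727 g/mL


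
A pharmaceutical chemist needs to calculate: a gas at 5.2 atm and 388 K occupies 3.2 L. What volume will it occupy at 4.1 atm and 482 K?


P1V1/T1 = P2V2/T2
V2 = P1V1T2/(T1P2)
= 5.2×3.2×482/(388×4.1)
= 5.042 L

5.042 L


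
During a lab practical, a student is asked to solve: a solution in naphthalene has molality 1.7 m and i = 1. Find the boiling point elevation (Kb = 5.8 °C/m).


ΔTb = Kb × m × i
= 5.8 × 1.7 × 1
= 9.86 °C

9.86 °C


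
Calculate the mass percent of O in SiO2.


M(SiO2) = 1×28.09 + 2×16.0 = 60.09 g/mol
Mass of O = 2 × 16.0 = 32.00 g/mol
% O = 32.00/60.09 × 100 = 53.25%

53.25%


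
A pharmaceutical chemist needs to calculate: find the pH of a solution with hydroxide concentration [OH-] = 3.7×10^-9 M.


pOH = -log10([OH-]) = -log10(3.7×10^-9)
= 9 - log10(3.7) = 8.43
pH = 14 - pOH = 14 - 8.43 = 5.57

5.57


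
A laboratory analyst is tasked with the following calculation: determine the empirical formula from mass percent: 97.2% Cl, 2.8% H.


Assume 100 g sample. Moles of each element:
  Cl: 97.2/35.45 = 2.742 mol
  H: 2.8/1.008 = 2.778 mol
Divide by smallest (2.742):
  Cl: 2.742/2.742 = 1.0
  H: 2.778/2.742 = 1.01
Empirical formula: HCl

HCl


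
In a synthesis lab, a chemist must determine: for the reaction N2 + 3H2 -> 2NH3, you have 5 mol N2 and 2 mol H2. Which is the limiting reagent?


Mole ratio available / coefficient:
  N2: 5/1 = 5.000
  H2: 2/3 = 0.667
Smaller ratio is limiting.

H2


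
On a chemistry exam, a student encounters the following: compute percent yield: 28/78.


% yield = actual/theoretical × 100
= 28/78 × 100
= 35.9%

35.9%


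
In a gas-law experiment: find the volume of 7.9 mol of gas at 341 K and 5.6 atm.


PV = nRT  (R = 0.08206 L·atm/(mol·K))
V = nRT/P = 7.9×0.08206×341/5.6
= 39.475 L

39.475 L


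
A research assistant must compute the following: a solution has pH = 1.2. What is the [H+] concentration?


[H+] = 10^(-pH) = 10^(-1.2)
= 6.31×10^-2 M

6.31×10^-2 M


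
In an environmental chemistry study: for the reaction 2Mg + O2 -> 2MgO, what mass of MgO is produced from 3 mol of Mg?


Mole ratio MgO:Mg = 2:2
n(MgO) = 3 × 2/2 = 3.000 mol
mass = 3.000 × 40.31 = 120.93 g

120.93 g


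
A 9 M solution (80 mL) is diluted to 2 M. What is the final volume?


C1V1 = C2V2
9 × 80 = 2 × V2
V2 = 720/2 = 360.0 mL

360.0 mL


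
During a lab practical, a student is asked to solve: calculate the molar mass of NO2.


M(NO2) = 1×14.01 + 2×16.0
= 14.01 + 32.0
= 46.01 g/mol

46.01 g/mol


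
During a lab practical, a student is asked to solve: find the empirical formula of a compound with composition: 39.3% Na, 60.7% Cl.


Assume 100 g sample. Moles of each element:
  Na: 39.3/22.99 = 1.709 mol
  Cl: 60.7/35.45 = 1.712 mol
Divide by smallest (1.709):
  Na: 1.709/1.709 = 1.0
  Cl: 1.712/1.709 = 1.0
Empirical formula: NaCl

NaCl


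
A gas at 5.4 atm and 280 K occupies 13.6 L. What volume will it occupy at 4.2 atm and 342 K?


P1V1/T1 = P2V2/T2
V2 = P1V1T2/(T1P2)
= 5.4×13.6×342/(280×4.2)
= 21.358 L

21.358 L


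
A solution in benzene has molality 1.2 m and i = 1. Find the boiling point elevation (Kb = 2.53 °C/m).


ΔTb = Kb × m × i
= 2.53 × 1.2 × 1
= 3.036 °C

3.036 °C


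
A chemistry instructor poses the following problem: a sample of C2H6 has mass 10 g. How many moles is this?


M(C2H6) = 30.07 g/mol
n = mass/M = 10/30.07 = 0.3326 mol

0.3326 mol


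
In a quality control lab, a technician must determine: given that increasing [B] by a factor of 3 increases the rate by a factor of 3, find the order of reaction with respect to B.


rate ∝ [B]^n
3^n = 3 → n = 1
Order in B: 1

1


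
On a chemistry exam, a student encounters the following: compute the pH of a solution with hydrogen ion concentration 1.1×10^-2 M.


pH = -log10([H+]) = -log10(1.1×10^-2)
= 2 - log10(1.1)
= 2 - 0.04
= 1.96

1.96


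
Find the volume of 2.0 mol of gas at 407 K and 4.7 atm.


PV = nRT  (R = 0.08206 L·atm/(mol·K))
V = nRT/P = 2.0×0.08206×407/4.7
= 14.212 L

14.212 L


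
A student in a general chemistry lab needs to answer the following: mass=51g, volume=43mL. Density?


ρ = mass/volume
= 51/43
= 1.186 g/mL

1.186 g/mL


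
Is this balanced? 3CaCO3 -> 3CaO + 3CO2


Equation: 3CaCO3 -> 3CaO + 3CO2
Check atoms: C: 3=3, Ca: 3=3, O: 9=9
Balanced

Yes, balanced


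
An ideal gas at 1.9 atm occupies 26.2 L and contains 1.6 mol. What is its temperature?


PV = nRT  (R = 0.08206 L·atm/(mol·K))
T = PV/(nR) = 1.9×26.2/(1.6×0.08206)
= 49.78/0.131296
= 379.14 K

379.14 K


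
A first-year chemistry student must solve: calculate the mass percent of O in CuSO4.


M(CuSO4) = 1×63.55 + 1×32.07 + 4×16.0 = 159.62 g/mol
Mass of O = 4 × 16.0 = 64.00 g/mol
% O = 64.00/159.62 × 100 = 40.10%

40.10%


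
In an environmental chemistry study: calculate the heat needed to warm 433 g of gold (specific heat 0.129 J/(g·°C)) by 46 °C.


q = mcΔT = 433 × 0.129 × 46
= 2569.42 J

2569.42 J


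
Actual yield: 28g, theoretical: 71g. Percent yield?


% yield = actual/theoretical × 100
= 28/71 × 100
= 39.44%

39.44%


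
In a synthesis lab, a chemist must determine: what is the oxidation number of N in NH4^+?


x + 4(+1) = +1, so x = -3
Oxidation number: -3

-3


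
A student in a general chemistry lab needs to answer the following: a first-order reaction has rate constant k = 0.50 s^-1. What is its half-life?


t½ = ln2/k = 0.693147/(0.50 s^-1)
= 1.386 s

1.386 s


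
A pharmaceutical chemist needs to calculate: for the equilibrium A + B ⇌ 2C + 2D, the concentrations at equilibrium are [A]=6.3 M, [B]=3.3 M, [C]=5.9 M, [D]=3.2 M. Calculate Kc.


Kc = [C]^2[D]^2/([A][B])
= (5.9^2 × 3.2^2)/(6.3^1 × 3.3^1)
= 356.4544/20.79
= 17.15

17.15


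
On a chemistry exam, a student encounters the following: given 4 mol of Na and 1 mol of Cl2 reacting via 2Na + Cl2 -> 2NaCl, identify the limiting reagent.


Mole ratio available / coefficient:
  Na: 4/2 = 2.000
  Cl2: 1/1 = 1.000
Smaller ratio is limiting.

Cl2


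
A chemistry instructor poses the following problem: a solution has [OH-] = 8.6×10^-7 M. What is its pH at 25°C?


pOH = -log10([OH-]) = -log10(8.6×10^-7)
= 7 - log10(8.6) = 6.07
pH = 14 - pOH = 14 - 6.07 = 7.93

7.93


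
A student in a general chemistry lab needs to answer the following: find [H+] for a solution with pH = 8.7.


[H+] = 10^(-pH) = 10^(-8.7)
= 2.0×10^-9 M

2.0×10^-9 M


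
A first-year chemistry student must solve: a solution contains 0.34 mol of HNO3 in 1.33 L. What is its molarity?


M = n/V = 0.34/1.33 = 0.256 mol/L

0.256 M


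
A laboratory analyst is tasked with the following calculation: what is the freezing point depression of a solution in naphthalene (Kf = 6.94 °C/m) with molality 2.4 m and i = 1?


ΔTf = Kf × m × i
= 6.94 × 2.4 × 1
= 16.656 °C

16.656 °C


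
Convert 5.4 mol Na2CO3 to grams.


M(Na2CO3) = 105.99 g/mol
mass = n × M = 5.4 × 105.99 = 572.35 g

572.35 g


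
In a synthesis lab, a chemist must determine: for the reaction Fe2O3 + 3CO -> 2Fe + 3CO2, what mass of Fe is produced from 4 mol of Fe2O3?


Mole ratio Fe:Fe2O3 = 2:1
n(Fe) = 4 × 2/1 = 8.000 mol
mass = 8.000 × 55.85 = 446.8 g

446.8 g


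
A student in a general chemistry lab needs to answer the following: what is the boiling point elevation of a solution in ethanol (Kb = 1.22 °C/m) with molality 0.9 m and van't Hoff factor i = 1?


ΔTb = Kb × m × i
= 1.22 × 0.9 × 1
= 1.098 °C

1.098 °C


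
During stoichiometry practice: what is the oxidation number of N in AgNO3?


(+1) + x + 3(-2) = 0, so x = +5
Oxidation number: +5

+5


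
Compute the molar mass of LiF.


M(LiF) = 1×6.94 + 1×19.0
= 6.94 + 19.0
= 25.94 g/mol

25.94 g/mol


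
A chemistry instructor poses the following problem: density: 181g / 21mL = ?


ρ = mass/volume
= 181/21
= 8.619 g/mL

8.619 g/mL


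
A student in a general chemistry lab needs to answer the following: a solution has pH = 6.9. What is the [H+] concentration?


[H+] = 10^(-pH) = 10^(-6.9)
= 1.26×10^-7 M

1.26×10^-7 M


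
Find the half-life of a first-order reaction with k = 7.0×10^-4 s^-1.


t½ = ln2/k = 0.693147/(7.0×10^-4 s^-1)
= 990.2 s

990.2 s


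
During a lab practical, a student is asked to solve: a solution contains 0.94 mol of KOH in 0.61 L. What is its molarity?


M = n/V = 0.94/0.61 = 1.541 mol/L

1.541 M


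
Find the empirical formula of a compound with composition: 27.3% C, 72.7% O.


Assume 100 g sample. Moles of each element:
  C: 27.3/12.01 = 2.273 mol
  O: 72.7/16.0 = 4.544 mol
Divide by smallest (2.273):
  C: 2.273/2.273 = 1.0
  O: 4.544/2.273 = 2.0
Empirical formula: CO2

CO2


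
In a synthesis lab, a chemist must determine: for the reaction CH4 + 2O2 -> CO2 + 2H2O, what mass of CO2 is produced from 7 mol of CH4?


Mole ratio CO2:CH4 = 1:1
n(CO2) = 7 × 1/1 = 7.000 mol
mass = 7.000 × 44.01 = 308.07 g

308.07 g


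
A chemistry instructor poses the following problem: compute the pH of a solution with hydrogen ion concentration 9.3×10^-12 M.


pH = -log10([H+]) = -log10(9.3×10^-12)
= 12 - log10(9.3)
= 12 - 0.97
= 11.03

11.03


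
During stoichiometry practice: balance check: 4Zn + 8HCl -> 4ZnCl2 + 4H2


Equation: 4Zn + 8HCl -> 4ZnCl2 + 4H2
Check atoms: Cl: 8=8, H: 8=8, Zn: 4=4
Balanced

Yes, balanced


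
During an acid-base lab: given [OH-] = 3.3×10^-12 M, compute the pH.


pOH = -log10([OH-]) = -log10(3.3×10^-12)
= 12 - log10(3.3) = 11.48
pH = 14 - pOH = 14 - 11.48 = 2.52

2.52


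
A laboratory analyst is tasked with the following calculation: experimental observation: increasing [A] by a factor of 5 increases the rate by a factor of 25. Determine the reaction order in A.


rate ∝ [A]^n
5^n = 25 → n = 2
Order in A: 2

2


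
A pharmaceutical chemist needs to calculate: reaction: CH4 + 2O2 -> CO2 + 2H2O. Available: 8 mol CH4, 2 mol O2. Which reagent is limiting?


Mole ratio available / coefficient:
  CH4: 8/1 = 8.000
  O2: 2/2 = 1.000
Smaller ratio is limiting.

O2


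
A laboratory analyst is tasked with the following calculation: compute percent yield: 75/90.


% yield = actual/theoretical × 100
= 75/90 × 100
= 83.33%

83.33%


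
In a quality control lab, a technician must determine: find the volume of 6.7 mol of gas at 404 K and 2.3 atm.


PV = nRT  (R = 0.08206 L·atm/(mol·K))
V = nRT/P = 6.7×0.08206×404/2.3
= 96.574 L

96.574 L


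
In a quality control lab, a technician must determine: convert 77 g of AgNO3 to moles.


M(AgNO3) = 169.88 g/mol
n = mass/M = 77/169.88 = 0.4533 mol

0.4533 mol


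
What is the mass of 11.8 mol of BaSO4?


M(BaSO4) = 233.4 g/mol
mass = n × M = 11.8 × 233.4 = 2754.12 g

2754.12 g


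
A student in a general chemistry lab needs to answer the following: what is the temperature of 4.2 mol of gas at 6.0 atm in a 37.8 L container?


PV = nRT  (R = 0.08206 L·atm/(mol·K))
T = PV/(nR) = 6.0×37.8/(4.2×0.08206)
= 226.80/0.344652
= 658.06 K

658.06 K


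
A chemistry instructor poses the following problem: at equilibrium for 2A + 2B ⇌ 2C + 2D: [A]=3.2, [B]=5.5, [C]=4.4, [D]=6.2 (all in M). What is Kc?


Kc = [C]^2[D]^2/([A]^2[B]^2)
= (4.4^2 × 6.2^2)/(3.2^2 × 5.5^2)
= 744.1984/309.76
= 2.403

2.403


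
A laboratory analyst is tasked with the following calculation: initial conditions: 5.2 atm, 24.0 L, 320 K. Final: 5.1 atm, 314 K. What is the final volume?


P1V1/T1 = P2V2/T2
V2 = P1V1T2/(T1P2)
= 5.2×24.0×314/(320×5.1)
= 24.012 L

24.012 L


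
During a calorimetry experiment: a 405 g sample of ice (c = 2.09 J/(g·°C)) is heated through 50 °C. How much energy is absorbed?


q = mcΔT = 405 × 2.09 × 50
= 42322.50 J

42322.50 J


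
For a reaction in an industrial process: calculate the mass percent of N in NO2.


M(NO2) = 1×14.01 + 2×16.0 = 46.01 g/mol
Mass of N = 1 × 14.01 = 14.01 g/mol
% N = 14.01/46.01 × 100 = 30.45%

30.45%


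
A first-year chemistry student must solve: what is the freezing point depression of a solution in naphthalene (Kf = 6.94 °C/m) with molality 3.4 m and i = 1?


ΔTf = Kf × m × i
= 6.94 × 3.4 × 1
= 23.596 °C

23.596 °C


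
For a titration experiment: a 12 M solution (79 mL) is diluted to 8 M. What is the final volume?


C1V1 = C2V2
12 × 79 = 8 × V2
V2 = 948/8 = 118.5 mL

118.5 mL


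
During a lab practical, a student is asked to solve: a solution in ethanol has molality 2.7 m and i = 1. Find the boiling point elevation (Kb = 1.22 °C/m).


ΔTb = Kb × m × i
= 1.22 × 2.7 × 1
= 3.294 °C

3.294 °C


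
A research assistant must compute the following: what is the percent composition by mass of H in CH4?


M(CH4) = 1×12.01 + 4×1.008 = 16.042 g/mol
Mass of H = 4 × 1.008 = 4.032 g/mol
% H = 4.032/16.042 × 100 = 25.13%

25.13%


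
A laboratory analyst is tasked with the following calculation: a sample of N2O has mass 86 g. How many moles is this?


M(N2O) = 44.02 g/mol
n = mass/M = 86/44.02 = 1.9537 mol

1.9537 mol


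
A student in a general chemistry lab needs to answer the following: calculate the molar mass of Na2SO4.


M(Na2SO4) = 2×22.99 + 1×32.07 + 4×16.0
= 45.98 + 32.07 + 64.0
= 142.05 g/mol

142.05 g/mol


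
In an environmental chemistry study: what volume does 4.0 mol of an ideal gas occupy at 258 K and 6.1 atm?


PV = nRT  (R = 0.08206 L·atm/(mol·K))
V = nRT/P = 4.0×0.08206×258/6.1
= 13.883 L

13.883 L


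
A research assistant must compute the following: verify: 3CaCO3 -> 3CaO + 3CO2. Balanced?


Equation: 3CaCO3 -> 3CaO + 3CO2
Check atoms: C: 3=3, Ca: 3=3, O: 9=9
Balanced

Yes, balanced


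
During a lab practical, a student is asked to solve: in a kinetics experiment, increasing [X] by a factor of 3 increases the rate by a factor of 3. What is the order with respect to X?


rate ∝ [X]^n
3^n = 3 → n = 1
Order in X: 1

1


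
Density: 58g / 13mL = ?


ρ = mass/volume
= 58/13
= 4.462 g/mL

4.462 g/mL


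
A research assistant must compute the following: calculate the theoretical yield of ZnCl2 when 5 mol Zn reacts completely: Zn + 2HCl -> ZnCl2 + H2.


Mole ratio ZnCl2:Zn = 1:1
n(ZnCl2) = 5 × 1/1 = 5.000 mol
mass = 5.000 × 136.28 = 681.4 g

681.4 g


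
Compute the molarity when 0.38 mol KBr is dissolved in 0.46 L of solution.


M = n/V = 0.38/0.46 = 0.826 mol/L

0.826 M


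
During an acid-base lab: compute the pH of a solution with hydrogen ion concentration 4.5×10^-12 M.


pH = -log10([H+]) = -log10(4.5×10^-12)
= 12 - log10(4.5)
= 12 - 0.65
= 11.35

11.35


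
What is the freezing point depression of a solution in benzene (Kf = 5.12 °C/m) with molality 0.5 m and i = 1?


ΔTf = Kf × m × i
= 5.12 × 0.5 × 1
= 2.56 °C

2.56 °C


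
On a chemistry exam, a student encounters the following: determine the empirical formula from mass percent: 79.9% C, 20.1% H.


Assume 100 g sample. Moles of each element:
  C: 79.9/12.01 = 6.653 mol
  H: 20.1/1.008 = 19.94 mol
Divide by smallest (6.653):
  C: 6.653/6.653 = 1.0
  H: 19.94/6.653 = 3.0
Empirical formula: CH3

CH3


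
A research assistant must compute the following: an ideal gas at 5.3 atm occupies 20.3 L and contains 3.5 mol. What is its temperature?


PV = nRT  (R = 0.08206 L·atm/(mol·K))
T = PV/(nR) = 5.3×20.3/(3.5×0.08206)
= 107.59/0.287210
= 374.60 K

374.60 K


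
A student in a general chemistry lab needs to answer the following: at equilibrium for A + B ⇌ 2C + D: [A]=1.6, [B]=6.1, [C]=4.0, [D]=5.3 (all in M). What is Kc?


Kc = [C]^2[D]/([A][B])
= (4.0^2 × 5.3^1)/(1.6^1 × 6.1^1)
= 84.8/9.76
= 8.689

8.689


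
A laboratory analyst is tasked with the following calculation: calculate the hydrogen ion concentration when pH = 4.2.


[H+] = 10^(-pH) = 10^(-4.2)
= 6.31×10^-5 M

6.31×10^-5 M


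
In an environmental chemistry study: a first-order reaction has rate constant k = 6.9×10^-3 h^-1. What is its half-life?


t½ = ln2/k = 0.693147/(6.9×10^-3 h^-1)
= 100.5 h

100.5 h


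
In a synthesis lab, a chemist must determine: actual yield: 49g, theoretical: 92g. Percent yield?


% yield = actual/theoretical × 100
= 49/92 × 100
= 53.26%

53.26%


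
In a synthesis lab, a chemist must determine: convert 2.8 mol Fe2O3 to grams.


M(Fe2O3) = 159.7 g/mol
mass = n × M = 2.8 × 159.7 = 447.16 g

447.16 g


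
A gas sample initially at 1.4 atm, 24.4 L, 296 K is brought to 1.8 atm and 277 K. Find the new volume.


P1V1/T1 = P2V2/T2
V2 = P1V1T2/(T1P2)
= 1.4×24.4×277/(296×1.8)
= 17.76 L

17.76 L


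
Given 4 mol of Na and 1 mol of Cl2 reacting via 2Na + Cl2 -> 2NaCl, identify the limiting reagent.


Mole ratio available / coefficient:
  Na: 4/2 = 2.000
  Cl2: 1/1 = 1.000
Smaller ratio is limiting.

Cl2


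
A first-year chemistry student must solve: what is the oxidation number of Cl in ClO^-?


x + (-2) = -1, so x = +1
Oxidation number: +1

+1


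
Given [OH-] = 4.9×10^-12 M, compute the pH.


pOH = -log10([OH-]) = -log10(4.9×10^-12)
= 12 - log10(4.9) = 11.31
pH = 14 - pOH = 14 - 11.31 = 2.69

2.69


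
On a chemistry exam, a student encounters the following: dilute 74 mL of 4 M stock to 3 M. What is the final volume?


C1V1 = C2V2
4 × 74 = 3 × V2
V2 = 296/3 = 98.67 mL

98.67 mL


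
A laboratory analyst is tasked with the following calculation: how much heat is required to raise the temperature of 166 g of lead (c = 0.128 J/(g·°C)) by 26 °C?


q = mcΔT = 166 × 0.128 × 26
= 552.45 J

552.45 J


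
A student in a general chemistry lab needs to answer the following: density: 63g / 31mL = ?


ρ = mass/volume
= 63/31
= 2.032 g/mL

2.032 g/mL


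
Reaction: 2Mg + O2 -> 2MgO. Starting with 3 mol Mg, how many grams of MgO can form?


Mole ratio MgO:Mg = 2:2
n(MgO) = 3 × 2/2 = 3.000 mol
mass = 3.000 × 40.31 = 120.93 g

120.93 g


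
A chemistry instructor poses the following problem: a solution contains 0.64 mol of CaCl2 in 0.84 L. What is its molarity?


M = n/V = 0.64/0.84 = 0.762 mol/L

0.762 M


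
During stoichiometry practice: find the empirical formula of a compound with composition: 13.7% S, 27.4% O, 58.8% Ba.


Assume 100 g sample. Moles of each element:
  S: 13.7/32.07 = 0.427 mol
  O: 27.4/16.0 = 1.712 mol
  Ba: 58.8/137.33 = 0.428 mol
Divide by smallest (0.427):
  S: 0.427/0.427 = 1.0
  O: 1.712/0.427 = 4.01
  Ba: 0.428/0.427 = 1.0
Empirical formula: BaSO4

BaSO4


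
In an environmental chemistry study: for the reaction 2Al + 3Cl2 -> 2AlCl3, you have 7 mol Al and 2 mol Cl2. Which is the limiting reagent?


Mole ratio available / coefficient:
  Al: 7/2 = 3.500
  Cl2: 2/3 = 0.667
Smaller ratio is limiting.

Cl2


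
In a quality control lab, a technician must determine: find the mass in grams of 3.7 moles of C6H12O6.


M(C6H12O6) = 180.16 g/mol
mass = n × M = 3.7 × 180.16 = 666.59 g

666.59 g


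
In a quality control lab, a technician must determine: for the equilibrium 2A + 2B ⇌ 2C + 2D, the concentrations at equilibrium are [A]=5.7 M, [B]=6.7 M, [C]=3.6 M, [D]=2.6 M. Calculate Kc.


Kc = [C]^2[D]^2/([A]^2[B]^2)
= (3.6^2 × 2.6^2)/(5.7^2 × 6.7^2)
= 87.6096/1458.4761
= 0.06007

0.06007


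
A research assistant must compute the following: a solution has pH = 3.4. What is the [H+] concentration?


[H+] = 10^(-pH) = 10^(-3.4)
= 3.98×10^-4 M

3.98×10^-4 M


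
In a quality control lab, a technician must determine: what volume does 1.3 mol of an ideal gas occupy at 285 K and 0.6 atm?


PV = nRT  (R = 0.08206 L·atm/(mol·K))
V = nRT/P = 1.3×0.08206×285/0.6
= 50.672 L

50.672 L


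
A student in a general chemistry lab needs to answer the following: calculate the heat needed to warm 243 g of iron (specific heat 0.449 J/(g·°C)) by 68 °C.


q = mcΔT = 243 × 0.449 × 68
= 7419.28 J

7419.28 J


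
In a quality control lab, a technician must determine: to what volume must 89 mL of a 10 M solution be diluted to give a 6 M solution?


C1V1 = C2V2
10 × 89 = 6 × V2
V2 = 890/6 = 148.33 mL

148.33 mL


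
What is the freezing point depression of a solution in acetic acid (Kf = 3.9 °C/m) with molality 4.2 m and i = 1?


ΔTf = Kf × m × i
= 3.9 × 4.2 × 1
= 16.38 °C

16.38 °C


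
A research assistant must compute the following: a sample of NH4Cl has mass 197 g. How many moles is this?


M(NH4Cl) = 53.49 g/mol
n = mass/M = 197/53.49 = 3.6829 mol

3.6829 mol


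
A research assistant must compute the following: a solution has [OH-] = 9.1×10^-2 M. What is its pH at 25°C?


pOH = -log10([OH-]) = -log10(9.1×10^-2)
= 2 - log10(9.1) = 1.04
pH = 14 - pOH = 14 - 1.04 = 12.96

12.96


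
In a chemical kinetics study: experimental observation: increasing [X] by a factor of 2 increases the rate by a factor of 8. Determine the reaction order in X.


rate ∝ [X]^n
2^n = 8 → n = 3
Order in X: 3

3


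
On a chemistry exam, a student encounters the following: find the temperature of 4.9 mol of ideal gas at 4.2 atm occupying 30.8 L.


PV = nRT  (R = 0.08206 L·atm/(mol·K))
T = PV/(nR) = 4.2×30.8/(4.9×0.08206)
= 129.36/0.402094
= 321.72 K

321.72 K


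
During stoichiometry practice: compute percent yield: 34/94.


% yield = actual/theoretical × 100
= 34/94 × 100
= 36.17%

36.17%


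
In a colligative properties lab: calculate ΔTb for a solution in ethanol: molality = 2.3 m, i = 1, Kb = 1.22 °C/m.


ΔTb = Kb × m × i
= 1.22 × 2.3 × 1
= 2.806 °C

2.806 °C


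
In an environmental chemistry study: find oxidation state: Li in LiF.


Group 1 metal: +1
Oxidation number: +1

+1


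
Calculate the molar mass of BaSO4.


M(BaSO4) = 1×137.33 + 1×32.07 + 4×16.0
= 137.33 + 32.07 + 64.0
= 233.4 g/mol

233.4 g/mol


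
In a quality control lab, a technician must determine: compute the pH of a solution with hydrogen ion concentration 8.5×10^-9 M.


pH = -log10([H+]) = -log10(8.5×10^-9)
= 9 - log10(8.5)
= 9 - 0.93
= 8.07

8.07


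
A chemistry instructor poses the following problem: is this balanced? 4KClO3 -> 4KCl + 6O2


Equation: 4KClO3 -> 4KCl + 6O2
Check atoms: Cl: 4=4, K: 4=4, O: 12=12
Balanced

Yes, balanced


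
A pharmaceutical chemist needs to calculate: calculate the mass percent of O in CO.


M(CO) = 1×12.01 + 1×16.0 = 28.01 g/mol
Mass of O = 1 × 16.0 = 16.00 g/mol
% O = 16.00/28.01 × 100 = 57.12%

57.12%


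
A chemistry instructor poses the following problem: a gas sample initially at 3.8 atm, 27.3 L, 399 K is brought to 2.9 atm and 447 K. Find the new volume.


P1V1/T1 = P2V2/T2
V2 = P1V1T2/(T1P2)
= 3.8×27.3×447/(399×2.9)
= 40.076 L

40.076 L


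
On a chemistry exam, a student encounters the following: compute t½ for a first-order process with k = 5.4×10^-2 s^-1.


t½ = ln2/k = 0.693147/(5.4×10^-2 s^-1)
= 12.84 s

12.84 s


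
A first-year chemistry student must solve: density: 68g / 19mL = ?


ρ = mass/volume
= 68/19
= 3.579 g/mL

3.579 g/mL


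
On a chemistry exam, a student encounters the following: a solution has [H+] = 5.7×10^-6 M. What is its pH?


pH = -log10([H+]) = -log10(5.7×10^-6)
= 6 - log10(5.7)
= 6 - 0.76
= 5.24

5.24


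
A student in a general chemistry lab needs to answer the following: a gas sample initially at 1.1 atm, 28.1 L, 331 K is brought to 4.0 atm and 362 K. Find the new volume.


P1V1/T1 = P2V2/T2
V2 = P1V1T2/(T1P2)
= 1.1×28.1×362/(331×4.0)
= 8.451 L

8.451 L


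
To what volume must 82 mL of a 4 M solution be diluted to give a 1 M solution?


C1V1 = C2V2
4 × 82 = 1 × V2
V2 = 328/1 = 328.0 mL

328.0 mL


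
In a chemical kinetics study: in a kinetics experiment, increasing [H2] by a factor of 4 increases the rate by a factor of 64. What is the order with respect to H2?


rate ∝ [H2]^n
4^n = 64 → n = 3
Order in H2: 3

3


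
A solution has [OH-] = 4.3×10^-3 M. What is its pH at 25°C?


pOH = -log10([OH-]) = -log10(4.3×10^-3)
= 3 - log10(4.3) = 2.37
pH = 14 - pOH = 14 - 2.37 = 11.63

11.63


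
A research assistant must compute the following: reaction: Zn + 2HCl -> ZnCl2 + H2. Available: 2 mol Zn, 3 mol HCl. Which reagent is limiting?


Mole ratio available / coefficient:
  Zn: 2/1 = 2.000
  HCl: 3/2 = 1.500
Smaller ratio is limiting.

HCl


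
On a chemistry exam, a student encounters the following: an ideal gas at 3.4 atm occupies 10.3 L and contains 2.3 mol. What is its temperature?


PV = nRT  (R = 0.08206 L·atm/(mol·K))
T = PV/(nR) = 3.4×10.3/(2.3×0.08206)
= 35.02/0.188738
= 185.55 K

185.55 K


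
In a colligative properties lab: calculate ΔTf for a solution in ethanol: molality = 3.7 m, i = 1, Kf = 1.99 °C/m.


ΔTf = Kf × m × i
= 1.99 × 3.7 × 1
= 7.363 °C

7.363 °C


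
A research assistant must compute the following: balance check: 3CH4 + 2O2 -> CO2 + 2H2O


Equation: 3CH4 + 2O2 -> CO2 + 2H2O
Check atoms: C: 3≠1, H: 12≠4, O: 4=4
Not balanced

No, not balanced


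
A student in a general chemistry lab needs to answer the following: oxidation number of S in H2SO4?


2(+1) + x + 4(-2) = 0, so x = +6
Oxidation number: +6

+6


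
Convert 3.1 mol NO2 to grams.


M(NO2) = 46.01 g/mol
mass = n × M = 3.1 × 46.01 = 142.63 g

142.63 g


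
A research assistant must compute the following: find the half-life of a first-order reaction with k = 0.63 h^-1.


t½ = ln2/k = 0.693147/(0.63 h^-1)
= 1.100 h

1.100 h


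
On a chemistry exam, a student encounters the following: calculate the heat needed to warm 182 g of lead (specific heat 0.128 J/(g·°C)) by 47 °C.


q = mcΔT = 182 × 0.128 × 47
= 1094.91 J

1094.91 J


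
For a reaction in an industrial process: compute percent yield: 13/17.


% yield = actual/theoretical × 100
= 13/17 × 100
= 76.47%

76.47%


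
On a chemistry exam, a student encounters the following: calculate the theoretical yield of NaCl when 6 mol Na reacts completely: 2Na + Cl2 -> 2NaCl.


Mole ratio NaCl:Na = 2:2
n(NaCl) = 6 × 2/2 = 6.000 mol
mass = 6.000 × 58.44 = 350.64 g

350.64 g


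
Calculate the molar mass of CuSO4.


M(CuSO4) = 1×63.55 + 1×32.07 + 4×16.0
= 63.55 + 32.07 + 64.0
= 159.62 g/mol

159.62 g/mol


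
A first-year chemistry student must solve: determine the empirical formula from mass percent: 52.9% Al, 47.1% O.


Assume 100 g sample. Moles of each element:
  Al: 52.9/26.98 = 1.961 mol
  O: 47.1/16.0 = 2.944 mol
Divide by smallest (1.961):
  Al: 1.961/1.961 = 1.0
  O: 2.944/1.961 = 1.5
Multiply all ratios by 2 to obtain whole numbers.
Empirical formula: Al2O3

Al2O3


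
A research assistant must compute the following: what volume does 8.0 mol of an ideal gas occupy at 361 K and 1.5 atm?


PV = nRT  (R = 0.08206 L·atm/(mol·K))
V = nRT/P = 8.0×0.08206×361/1.5
= 157.993 L

157.993 L


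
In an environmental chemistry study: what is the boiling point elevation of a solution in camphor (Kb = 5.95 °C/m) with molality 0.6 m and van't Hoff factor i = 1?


ΔTb = Kb × m × i
= 5.95 × 0.6 × 1
= 3.57 °C

3.57 °C


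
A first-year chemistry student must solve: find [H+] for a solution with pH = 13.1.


[H+] = 10^(-pH) = 10^(-13.1)
= 7.94×10^-14 M

7.94×10^-14 M


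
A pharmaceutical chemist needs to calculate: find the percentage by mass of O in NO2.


M(NO2) = 1×14.01 + 2×16.0 = 46.01 g/mol
Mass of O = 2 × 16.0 = 32.00 g/mol
% O = 32.00/46.01 × 100 = 69.55%

69.55%


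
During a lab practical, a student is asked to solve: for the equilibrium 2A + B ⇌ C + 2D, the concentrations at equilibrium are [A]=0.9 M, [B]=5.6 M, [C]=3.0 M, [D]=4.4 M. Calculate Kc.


Kc = [C][D]^2/([A]^2[B])
= (3.0^1 × 4.4^2)/(0.9^2 × 5.6^1)
= 58.08/4.536
= 12.80

12.80


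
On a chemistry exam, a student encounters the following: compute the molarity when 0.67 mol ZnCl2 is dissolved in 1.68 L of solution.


M = n/V = 0.67/1.68 = 0.399 mol/L

0.399 M


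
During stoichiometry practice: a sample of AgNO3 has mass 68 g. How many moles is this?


M(AgNO3) = 169.88 g/mol
n = mass/M = 68/169.88 = 0.4003 mol

0.4003 mol


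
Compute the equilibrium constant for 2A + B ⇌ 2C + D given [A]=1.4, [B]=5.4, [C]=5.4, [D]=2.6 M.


Kc = [C]^2[D]/([A]^2[B])
= (5.4^2 × 2.6^1)/(1.4^2 × 5.4^1)
= 75.816/10.584
= 7.163

7.163


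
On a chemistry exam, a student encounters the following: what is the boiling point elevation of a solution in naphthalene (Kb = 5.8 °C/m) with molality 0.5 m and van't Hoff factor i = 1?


ΔTb = Kb × m × i
= 5.8 × 0.5 × 1
= 2.9 °C

2.9 °C


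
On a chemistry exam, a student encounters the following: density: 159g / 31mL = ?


ρ = mass/volume
= 159/31
= 5.129 g/mL

5.129 g/mL


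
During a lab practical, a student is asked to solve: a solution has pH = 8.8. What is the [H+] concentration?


[H+] = 10^(-pH) = 10^(-8.8)
= 1.58×10^-9 M

1.58×10^-9 M


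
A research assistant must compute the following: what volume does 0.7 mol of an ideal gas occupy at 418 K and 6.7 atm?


PV = nRT  (R = 0.08206 L·atm/(mol·K))
V = nRT/P = 0.7×0.08206×418/6.7
= 3.584 L

3.584 L


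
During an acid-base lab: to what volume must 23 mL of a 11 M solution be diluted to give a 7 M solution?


C1V1 = C2V2
11 × 23 = 7 × V2
V2 = 253/7 = 36.14 mL

36.14 mL


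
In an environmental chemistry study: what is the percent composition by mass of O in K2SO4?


M(K2SO4) = 2×39.1 + 1×32.07 + 4×16.0 = 174.27 g/mol
Mass of O = 4 × 16.0 = 64.00 g/mol
% O = 64.00/174.27 × 100 = 36.72%

36.72%


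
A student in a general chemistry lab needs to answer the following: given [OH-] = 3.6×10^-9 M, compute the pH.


pOH = -log10([OH-]) = -log10(3.6×10^-9)
= 9 - log10(3.6) = 8.44
pH = 14 - pOH = 14 - 8.44 = 5.56

5.56


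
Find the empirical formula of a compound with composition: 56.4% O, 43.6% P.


Assume 100 g sample. Moles of each element:
  O: 56.4/16.0 = 3.525 mol
  P: 43.6/30.97 = 1.408 mol
Divide by smallest (1.408):
  O: 3.525/1.408 = 2.5
  P: 1.408/1.408 = 1.0
Multiply all ratios by 2 to obtain whole numbers.
Empirical formula: P2O5

P2O5


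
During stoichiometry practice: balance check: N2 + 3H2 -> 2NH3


Equation: N2 + 3H2 -> 2NH3
Check atoms: H: 6=6, N: 2=2
Balanced

Yes, balanced


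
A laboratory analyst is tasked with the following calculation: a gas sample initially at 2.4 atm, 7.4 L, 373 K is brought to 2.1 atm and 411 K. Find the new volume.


P1V1/T1 = P2V2/T2
V2 = P1V1T2/(T1P2)
= 2.4×7.4×411/(373×2.1)
= 9.319 L

9.319 L


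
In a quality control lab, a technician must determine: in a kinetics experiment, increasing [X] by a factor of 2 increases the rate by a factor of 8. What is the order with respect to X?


rate ∝ [X]^n
2^n = 8 → n = 3
Order in X: 3

3


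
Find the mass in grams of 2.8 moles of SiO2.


M(SiO2) = 60.09 g/mol
mass = n × M = 2.8 × 60.09 = 168.25 g

168.25 g


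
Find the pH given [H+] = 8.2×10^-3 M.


pH = -log10([H+]) = -log10(8.2×10^-3)
= 3 - log10(8.2)
= 3 - 0.91
= 2.09

2.09


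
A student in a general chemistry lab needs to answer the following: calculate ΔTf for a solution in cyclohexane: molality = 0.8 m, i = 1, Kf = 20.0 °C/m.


ΔTf = Kf × m × i
= 20.0 × 0.8 × 1
= 16.0 °C

16.0 °C


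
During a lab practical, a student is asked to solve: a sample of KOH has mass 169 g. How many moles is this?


M(KOH) = 56.11 g/mol
n = mass/M = 169/56.11 = 3.0119 mol

3.0119 mol


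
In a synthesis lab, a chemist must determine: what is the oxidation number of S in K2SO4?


2(+1) + x + 4(-2) = 0, so x = +6
Oxidation number: +6

+6


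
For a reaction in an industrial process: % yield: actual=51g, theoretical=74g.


% yield = actual/theoretical × 100
= 51/74 × 100
= 68.92%

68.92%


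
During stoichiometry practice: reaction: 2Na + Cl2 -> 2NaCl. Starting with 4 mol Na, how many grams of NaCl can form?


Mole ratio NaCl:Na = 2:2
n(NaCl) = 4 × 2/2 = 4.000 mol
mass = 4.000 × 58.44 = 233.76 g

233.76 g


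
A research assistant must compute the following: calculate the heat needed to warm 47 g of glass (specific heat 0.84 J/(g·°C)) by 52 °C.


q = mcΔT = 47 × 0.84 × 52
= 2052.96 J

2052.96 J


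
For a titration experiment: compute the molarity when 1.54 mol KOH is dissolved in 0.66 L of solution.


M = n/V = 1.54/0.66 = 2.333 mol/L

2.333 M


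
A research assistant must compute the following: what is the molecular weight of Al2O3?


M(Al2O3) = 2×26.98 + 3×16.0
= 53.96 + 48.0
= 101.96 g/mol

101.96 g/mol


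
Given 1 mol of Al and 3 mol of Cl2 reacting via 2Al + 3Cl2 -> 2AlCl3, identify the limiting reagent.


Mole ratio available / coefficient:
  Al: 1/2 = 0.500
  Cl2: 3/3 = 1.000
Smaller ratio is limiting.

Al


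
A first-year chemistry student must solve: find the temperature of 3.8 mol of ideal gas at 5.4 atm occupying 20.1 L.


PV = nRT  (R = 0.08206 L·atm/(mol·K))
T = PV/(nR) = 5.4×20.1/(3.8×0.08206)
= 108.54/0.311828
= 348.08 K

348.08 K
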